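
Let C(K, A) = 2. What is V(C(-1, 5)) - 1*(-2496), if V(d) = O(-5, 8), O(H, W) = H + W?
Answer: 2499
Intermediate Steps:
V(d) = 3 (V(d) = -5 + 8 = 3)
V(C(-1, 5)) - 1*(-2496) = 3 - 1*(-2496) = 3 + 2496 = 2499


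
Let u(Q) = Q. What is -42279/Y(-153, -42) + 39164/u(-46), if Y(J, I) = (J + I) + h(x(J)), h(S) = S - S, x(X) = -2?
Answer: -948691/1495 ≈ -634.58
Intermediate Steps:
h(S) = 0
Y(J, I) = I + J (Y(J, I) = (J + I) + 0 = (I + J) + 0 = I + J)
-42279/Y(-153, -42) + 39164/u(-46) = -42279/(-42 - 153) + 39164/(-46) = -42279/(-195) + 39164*(-1/46) = -42279*(-1/195) - 19582/23 = 14093/65 - 19582/23 = -948691/1495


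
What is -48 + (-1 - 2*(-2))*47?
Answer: 93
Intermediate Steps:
-48 + (-1 - 2*(-2))*47 = -48 + (-1 + 4)*47 = -48 + 3*47 = -48 + 141 = 93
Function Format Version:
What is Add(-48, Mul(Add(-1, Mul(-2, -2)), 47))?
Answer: 93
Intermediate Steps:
Add(-48, Mul(Add(-1, Mul(-2, -2)), 47)) = Add(-48, Mul(Add(-1, 4), 47)) = Add(-48, Mul(3, 47)) = Add(-48, 141) = 93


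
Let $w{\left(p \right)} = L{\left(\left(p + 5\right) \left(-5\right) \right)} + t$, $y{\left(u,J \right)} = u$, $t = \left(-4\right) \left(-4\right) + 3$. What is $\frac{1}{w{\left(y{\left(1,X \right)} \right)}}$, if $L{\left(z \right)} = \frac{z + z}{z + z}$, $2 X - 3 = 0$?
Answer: $\frac{1}{20} \approx 0.05$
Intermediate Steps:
$t = 19$ ($t = 16 + 3 = 19$)
$X = \frac{3}{2}$ ($X = \frac{3}{2} + \frac{1}{2} \cdot 0 = \frac{3}{2} + 0 = \frac{3}{2} \approx 1.5$)
$L{\left(z \right)} = 1$ ($L{\left(z \right)} = \frac{2 z}{2 z} = 2 z \frac{1}{2 z} = 1$)
$w{\left(p \right)} = 20$ ($w{\left(p \right)} = 1 + 19 = 20$)
$\frac{1}{w{\left(y{\left(1,X \right)} \right)}} = \frac{1}{20}$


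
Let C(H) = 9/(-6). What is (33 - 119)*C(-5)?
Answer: 129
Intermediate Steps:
C(H) = -3/2 (C(H) = 9*(-1/6) = -3/2)
(33 - 119)*C(-5) = (33 - 119)*(-3/2) = -86*(-3/2) = 129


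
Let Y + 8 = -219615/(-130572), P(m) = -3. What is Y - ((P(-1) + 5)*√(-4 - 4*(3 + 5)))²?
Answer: 5992469/43524 ≈ 137.68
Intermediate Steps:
Y = -274987/43524 (Y = -8 - 219615/(-130572) = -8 - 219615*(-1/130572) = -8 + 73205/43524 = -274987/43524 ≈ -6.3181)
Y - ((P(-1) + 5)*√(-4 - 4*(3 + 5)))² = -274987/43524 - ((-3 + 5)*√(-4 - 4*(3 + 5)))² = -274987/43524 - (2*√(-4 - 4*8))² = -274987/43524 - (2*√(-4 - 32))² = -274987/43524 - (2*√(-36))² = -274987/43524 - (2*(6*I))² = -274987/43524 - (12*I)² = -274987/43524 - 1*(-144) = -274987/43524 + 144 = 5992469/43524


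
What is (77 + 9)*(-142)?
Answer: -12212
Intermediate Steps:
(77 + 9)*(-142) = 86*(-142) = -12212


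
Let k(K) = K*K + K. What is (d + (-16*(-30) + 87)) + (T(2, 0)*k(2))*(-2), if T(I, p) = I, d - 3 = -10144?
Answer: -9598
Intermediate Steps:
d = -10141 (d = 3 - 10144 = -10141)
k(K) = K + K² (k(K) = K² + K = K + K²)
(d + (-16*(-30) + 87)) + (T(2, 0)*k(2))*(-2) = (-10141 + (-16*(-30) + 87)) + (2*(2*(1 + 2)))*(-2) = (-10141 + (480 + 87)) + (2*(2*3))*(-2) = (-10141 + 567) + (2*6)*(-2) = -9574 + 12*(-2) = -9574 - 24 = -9598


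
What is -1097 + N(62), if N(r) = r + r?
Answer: -973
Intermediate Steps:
N(r) = 2*r
-1097 + N(62) = -1097 + 2*62 = -1097 + 124 = -973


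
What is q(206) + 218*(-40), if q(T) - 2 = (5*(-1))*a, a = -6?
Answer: -8688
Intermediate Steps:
q(T) = 32 (q(T) = 2 + (5*(-1))*(-6) = 2 - 5*(-6) = 2 + 30 = 32)
q(206) + 218*(-40) = 32 + 218*(-40) = 32 - 8720 = -8688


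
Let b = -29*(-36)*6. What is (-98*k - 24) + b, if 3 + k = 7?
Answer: 5848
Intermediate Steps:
k = 4 (k = -3 + 7 = 4)
b = 6264 (b = 1044*6 = 6264)
(-98*k - 24) + b = (-98*4 - 24) + 6264 = (-392 - 24) + 6264 = -416 + 6264 = 5848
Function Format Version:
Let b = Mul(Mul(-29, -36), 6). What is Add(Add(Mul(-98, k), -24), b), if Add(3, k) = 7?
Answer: 5848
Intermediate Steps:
k = 4 (k = Add(-3, 7) = 4)
b = 6264 (b = Mul(1044, 6) = 6264)
Add(Add(Mul(-98, k), -24), b) = Add(Add(Mul(-98, 4), -24), 6264) = Add(Add(-392, -24), 6264) = Add(-416, 6264) = 5848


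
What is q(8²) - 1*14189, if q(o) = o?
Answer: -14125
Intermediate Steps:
q(8²) - 1*14189 = 8² - 1*14189 = 64 - 14189 = -14125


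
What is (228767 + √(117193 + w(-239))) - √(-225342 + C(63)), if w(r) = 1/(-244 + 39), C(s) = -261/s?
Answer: 228767 + 6*√136806545/205 - I*√11041961/7 ≈ 2.2911e+5 - 474.71*I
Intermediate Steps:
w(r) = -1/205 (w(r) = 1/(-205) = -1/205)
(228767 + √(117193 + w(-239))) - √(-225342 + C(63)) = (228767 + √(117193 - 1/205)) - √(-225342 - 261/63) = (228767 + √(24024564/205)) - √(-225342 - 261*1/63) = (228767 + 6*√136806545/205) - √(-225342 - 29/7) = (228767 + 6*√136806545/205) - √(-1577423/7) = (228767 + 6*√136806545/205) - I*√11041961/7 = 228767 + 6*√136806545/205 - I*√11041961/7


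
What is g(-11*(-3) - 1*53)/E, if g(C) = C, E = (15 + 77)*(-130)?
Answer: 1/598 ≈ 0.0016722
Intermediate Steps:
E = -11960 (E = 92*(-130) = -11960)
g(-11*(-3) - 1*53)/E = (-11*(-3) - 1*53)/(-11960) = (33 - 53)*(-1/11960) = -20*(-1/11960) = 1/598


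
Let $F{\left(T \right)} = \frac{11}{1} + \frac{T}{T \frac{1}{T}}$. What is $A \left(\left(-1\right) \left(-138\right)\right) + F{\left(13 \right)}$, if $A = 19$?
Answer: $2646$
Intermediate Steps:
$F{\left(T \right)} = 11 + T$ ($F{\left(T \right)} = 11 \cdot 1 + \frac{T}{1} = 11 + T 1 = 11 + T$)
$A \left(\left(-1\right) \left(-138\right)\right) + F{\left(13 \right)} = 19 \left(\left(-1\right) \left(-138\right)\right) + \left(11 + 13\right) = 19 \cdot 138 + 24 = 2622 + 24 = 2646$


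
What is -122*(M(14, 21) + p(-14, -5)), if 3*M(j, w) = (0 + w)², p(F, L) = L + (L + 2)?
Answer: -16958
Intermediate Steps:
p(F, L) = 2 + 2*L (p(F, L) = L + (2 + L) = 2 + 2*L)
M(j, w) = w²/3 (M(j, w) = (0 + w)²/3 = w²/3)
-122*(M(14, 21) + p(-14, -5)) = -122*((⅓)*21² + (2 + 2*(-5))) = -122*((⅓)*441 + (2 - 10)) = -122*(147 - 8) = -122*139 = -16958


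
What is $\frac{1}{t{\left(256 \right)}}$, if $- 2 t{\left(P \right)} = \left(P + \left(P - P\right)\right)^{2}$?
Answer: $- \frac{1}{32768} \approx -3.0518 \cdot 10^{-5}$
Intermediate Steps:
$t{\left(P \right)} = - \frac{P^{2}}{2}$ ($t{\left(P \right)} = - \frac{\left(P + \left(P - P\right)\right)^{2}}{2} = - \frac{\left(P + 0\right)^{2}}{2} = - \frac{P^{2}}{2}$)
$\frac{1}{t{\left(256 \right)}} = \frac{1}{\left(- \frac{1}{2}\right) 256^{2}} = \frac{1}{\left(- \frac{1}{2}\right) 65536} = \frac{1}{-32768} = - \frac{1}{32768}$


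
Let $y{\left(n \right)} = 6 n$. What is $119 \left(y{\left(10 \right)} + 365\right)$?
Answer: $50575$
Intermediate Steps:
$119 \left(y{\left(10 \right)} + 365\right) = 119 \left(6 \cdot 10 + 365\right) = 119 \left(60 + 365\right) = 119 \cdot 425 = 50575$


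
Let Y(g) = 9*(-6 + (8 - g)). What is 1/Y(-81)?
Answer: 1/747 ≈ 0.0013387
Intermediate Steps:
Y(g) = 18 - 9*g (Y(g) = 9*(2 - g) = 18 - 9*g)
1/Y(-81) = 1/(18 - 9*(-81)) = 1/(18 + 729) = 1/747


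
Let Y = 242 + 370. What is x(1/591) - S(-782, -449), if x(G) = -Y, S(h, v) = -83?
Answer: -529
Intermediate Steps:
Y = 612
x(G) = -612 (x(G) = -1*612 = -612)
x(1/591) - S(-782, -449) = -612 - 1*(-83) = -612 + 83 = -529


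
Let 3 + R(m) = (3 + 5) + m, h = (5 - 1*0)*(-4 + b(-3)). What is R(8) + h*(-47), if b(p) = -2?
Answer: 1423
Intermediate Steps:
h = -30 (h = (5 - 1*0)*(-4 - 2) = (5 + 0)*(-6) = 5*(-6) = -30)
R(m) = 5 + m (R(m) = -3 + ((3 + 5) + m) = -3 + (8 + m) = 5 + m)
R(8) + h*(-47) = (5 + 8) - 30*(-47) = 13 + 1410 = 1423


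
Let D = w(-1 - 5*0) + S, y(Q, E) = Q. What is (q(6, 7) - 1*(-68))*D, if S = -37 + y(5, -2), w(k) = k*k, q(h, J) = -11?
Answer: -1767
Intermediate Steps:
w(k) = k**2
S = -32 (S = -37 + 5 = -32)
D = -31 (D = (-1 - 5*0)**2 - 32 = (-1 + 0)**2 - 32 = (-1)**2 - 32 = 1 - 32 = -31)
(q(6, 7) - 1*(-68))*D = (-11 - 1*(-68))*(-31) = (-11 + 68)*(-31) = 57*(-31) = -1767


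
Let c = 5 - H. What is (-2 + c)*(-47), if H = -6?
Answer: -423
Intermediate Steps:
c = 11 (c = 5 - 1*(-6) = 5 + 6 = 11)
(-2 + c)*(-47) = (-2 + 11)*(-47) = 9*(-47) = -423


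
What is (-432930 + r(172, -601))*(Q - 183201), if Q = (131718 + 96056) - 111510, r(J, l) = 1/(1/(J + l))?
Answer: 29007751383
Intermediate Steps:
r(J, l) = J + l
Q = 116264 (Q = 227774 - 111510 = 116264)
(-432930 + r(172, -601))*(Q - 183201) = (-432930 + (172 - 601))*(116264 - 183201) = (-432930 - 429)*(-66937) = -433359*(-66937) = 29007751383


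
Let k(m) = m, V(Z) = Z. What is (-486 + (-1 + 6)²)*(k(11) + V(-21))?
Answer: 4610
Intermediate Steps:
(-486 + (-1 + 6)²)*(k(11) + V(-21)) = (-486 + (-1 + 6)²)*(11 - 21) = (-486 + 5²)*(-10) = (-486 + 25)*(-10) = -461*(-10) = 4610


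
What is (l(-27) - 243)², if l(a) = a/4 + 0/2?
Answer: 998001/16 ≈ 62375.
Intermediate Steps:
l(a) = a/4 (l(a) = a*(¼) + 0*(½) = a/4 + 0 = a/4)
(l(-27) - 243)² = ((¼)*(-27) - 243)² = (-27/4 - 243)² = (-999/4)² = 998001/16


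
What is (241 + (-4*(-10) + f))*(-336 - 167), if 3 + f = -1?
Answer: -139331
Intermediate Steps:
f = -4 (f = -3 - 1 = -4)
(241 + (-4*(-10) + f))*(-336 - 167) = (241 + (-4*(-10) - 4))*(-336 - 167) = (241 + (40 - 4))*(-503) = (241 + 36)*(-503) = 277*(-503) = -139331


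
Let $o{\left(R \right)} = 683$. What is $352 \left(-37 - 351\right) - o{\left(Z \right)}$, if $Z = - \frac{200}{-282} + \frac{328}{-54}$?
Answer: $-137259$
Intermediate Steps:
$Z = - \frac{6808}{1269}$ ($Z = \left(-200\right) \left(- \frac{1}{282}\right) + 328 \left(- \frac{1}{54}\right) = \frac{100}{141} - \frac{164}{27} = - \frac{6808}{1269} \approx -5.3649$)
$352 \left(-37 - 351\right) - o{\left(Z \right)} = 352 \left(-37 - 351\right) - 683 = 352 \left(-388\right) - 683 = -136576 - 683 = -137259$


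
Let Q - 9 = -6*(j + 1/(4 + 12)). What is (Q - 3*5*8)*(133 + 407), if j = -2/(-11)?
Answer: -1336095/22 ≈ -60732.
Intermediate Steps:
j = 2/11 (j = -2*(-1/11) = 2/11 ≈ 0.18182)
Q = 663/88 (Q = 9 - 6*(2/11 + 1/(4 + 12)) = 9 - 6*(2/11 + 1/16) = 9 - 6*43/176 = 9 - 129/88 = 663/88 ≈ 7.5341)
(Q - 3*5*8)*(133 + 407) = (663/88 - 3*5*8)*(133 + 407) = (663/88 - 15*8)*540 = (663/88 - 120)*540 = -9897/88*540 = -1336095/22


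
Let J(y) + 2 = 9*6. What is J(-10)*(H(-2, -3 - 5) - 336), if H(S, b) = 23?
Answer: -16276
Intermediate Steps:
J(y) = 52 (J(y) = -2 + 9*6 = -2 + 54 = 52)
J(-10)*(H(-2, -3 - 5) - 336) = 52*(23 - 336) = 52*(-313) = -16276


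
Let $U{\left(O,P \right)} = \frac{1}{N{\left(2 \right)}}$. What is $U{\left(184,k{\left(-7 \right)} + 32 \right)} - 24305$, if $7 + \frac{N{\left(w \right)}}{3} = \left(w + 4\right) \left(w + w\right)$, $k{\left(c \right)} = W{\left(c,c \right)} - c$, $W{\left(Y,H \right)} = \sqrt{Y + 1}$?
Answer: $- \frac{1239554}{51} \approx -24305.0$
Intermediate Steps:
$W{\left(Y,H \right)} = \sqrt{1 + Y}$
$k{\left(c \right)} = \sqrt{1 + c} - c$
$N{\left(w \right)} = -21 + 6 w \left(4 + w\right)$ ($N{\left(w \right)} = -21 + 3 \left(w + 4\right) \left(w + w\right) = -21 + 3 \left(4 + w\right) 2 w = -21 + 3 \cdot 2 w \left(4 + w\right) = -21 + 6 w \left(4 + w\right)$)
$U{\left(O,P \right)} = \frac{1}{51}$ ($U{\left(O,P \right)} = \frac{1}{-21 + 6 \cdot 2^{2} + 24 \cdot 2} = \frac{1}{-21 + 6 \cdot 4 + 48} = \frac{1}{-21 + 24 + 48} = \frac{1}{51}$)
$U{\left(184,k{\left(-7 \right)} + 32 \right)} - 24305 = \frac{1}{51} - 24305 = - \frac{1239554}{51}$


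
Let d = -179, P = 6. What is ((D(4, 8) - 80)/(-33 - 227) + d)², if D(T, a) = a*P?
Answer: 135187129/4225 ≈ 31997.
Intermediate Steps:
D(T, a) = 6*a (D(T, a) = a*6 = 6*a)
((D(4, 8) - 80)/(-33 - 227) + d)² = ((6*8 - 80)/(-33 - 227) - 179)² = ((48 - 80)/(-260) - 179)² = (-32*(-1/260) - 179)² = (8/65 - 179)² = (-11627/65)² = 135187129/4225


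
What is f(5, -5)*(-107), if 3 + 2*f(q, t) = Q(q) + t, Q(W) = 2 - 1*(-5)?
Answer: 107/2 ≈ 53.500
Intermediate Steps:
Q(W) = 7 (Q(W) = 2 + 5 = 7)
f(q, t) = 2 + t/2 (f(q, t) = -3/2 + (7 + t)/2 = -3/2 + (7/2 + t/2) = 2 + t/2)
f(5, -5)*(-107) = (2 + (½)*(-5))*(-107) = (2 - 5/2)*(-107) = -½*(-107) = 107/2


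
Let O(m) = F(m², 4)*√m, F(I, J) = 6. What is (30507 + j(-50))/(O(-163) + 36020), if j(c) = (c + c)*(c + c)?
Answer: 364765535/324361567 - 121521*I*√163/648723134 ≈ 1.1246 - 0.0023916*I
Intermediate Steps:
j(c) = 4*c² (j(c) = (2*c)*(2*c) = 4*c²)
O(m) = 6*√m
(30507 + j(-50))/(O(-163) + 36020) = (30507 + 4*(-50)²)/(6*√(-163) + 36020) = (30507 + 4*2500)/(6*(I*√163) + 36020) = (30507 + 10000)/(6*I*√163 + 36020) = 40507/(36020 + 6*I*√163)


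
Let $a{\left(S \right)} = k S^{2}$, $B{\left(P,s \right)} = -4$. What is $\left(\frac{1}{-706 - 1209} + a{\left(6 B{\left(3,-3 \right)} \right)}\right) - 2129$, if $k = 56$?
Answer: $\frac{57693204}{1915} \approx 30127.0$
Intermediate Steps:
$a{\left(S \right)} = 56 S^{2}$
$\left(\frac{1}{-706 - 1209} + a{\left(6 B{\left(3,-3 \right)} \right)}\right) - 2129 = \left(\frac{1}{-706 - 1209} + 56 \left(6 \left(-4\right)\right)^{2}\right) - 2129 = \left(\frac{1}{-1915} + 56 \left(-24\right)^{2}\right) - 2129 = \left(- \frac{1}{1915} + 56 \cdot 576\right) - 2129 = \left(- \frac{1}{1915} + 32256\right) - 2129 = \frac{61770239}{1915} - 2129 = \frac{57693204}{1915}$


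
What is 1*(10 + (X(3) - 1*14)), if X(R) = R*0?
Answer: -4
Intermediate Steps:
X(R) = 0
1*(10 + (X(3) - 1*14)) = 1*(10 + (0 - 1*14)) = 1*(10 + (0 - 14)) = 1*(10 - 14) = 1*(-4) = -4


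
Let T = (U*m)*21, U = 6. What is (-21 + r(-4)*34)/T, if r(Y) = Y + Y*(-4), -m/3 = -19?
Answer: 43/798 ≈ 0.053885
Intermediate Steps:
m = 57 (m = -3*(-19) = 57)
r(Y) = -3*Y (r(Y) = Y - 4*Y = -3*Y)
T = 7182 (T = (6*57)*21 = 342*21 = 7182)
(-21 + r(-4)*34)/T = (-21 - 3*(-4)*34)/7182 = (-21 + 12*34)*(1/7182) = (-21 + 408)*(1/7182) = 387*(1/7182) = 43/798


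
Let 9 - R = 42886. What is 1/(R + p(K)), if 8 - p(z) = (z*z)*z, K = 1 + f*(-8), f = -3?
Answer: -1/58494 ≈ -1.7096e-5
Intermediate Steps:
K = 25 (K = 1 - 3*(-8) = 1 + 24 = 25)
p(z) = 8 - z³ (p(z) = 8 - z*z*z = 8 - z²*z = 8 - z³)
R = -42877 (R = 9 - 1*42886 = 9 - 42886 = -42877)
1/(R + p(K)) = 1/(-42877 + (8 - 1*25³)) = 1/(-42877 + (8 - 1*15625)) = 1/(-42877 + (8 - 15625)) = 1/(-42877 - 15617) = 1/(-58494) = -1/58494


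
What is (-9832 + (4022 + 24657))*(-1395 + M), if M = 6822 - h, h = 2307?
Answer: 58802640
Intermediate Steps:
M = 4515 (M = 6822 - 1*2307 = 6822 - 2307 = 4515)
(-9832 + (4022 + 24657))*(-1395 + M) = (-9832 + (4022 + 24657))*(-1395 + 4515) = (-9832 + 28679)*3120 = 18847*3120 = 58802640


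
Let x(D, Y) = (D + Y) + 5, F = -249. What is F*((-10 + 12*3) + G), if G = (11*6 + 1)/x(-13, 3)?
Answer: -15687/5 ≈ -3137.4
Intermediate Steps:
x(D, Y) = 5 + D + Y
G = -67/5 (G = (11*6 + 1)/(5 - 13 + 3) = (66 + 1)/(-5) = 67*(-⅕) = -67/5 ≈ -13.400)
F*((-10 + 12*3) + G) = -249*((-10 + 12*3) - 67/5) = -249*((-10 + 36) - 67/5) = -249*(26 - 67/5) = -249*63/5 = -15687/5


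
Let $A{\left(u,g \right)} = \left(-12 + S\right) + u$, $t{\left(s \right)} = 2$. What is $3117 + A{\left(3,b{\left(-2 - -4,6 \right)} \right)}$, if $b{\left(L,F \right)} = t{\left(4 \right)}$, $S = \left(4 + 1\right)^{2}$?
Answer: $3133$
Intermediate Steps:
$S = 25$ ($S = 5^{2} = 25$)
$b{\left(L,F \right)} = 2$
$A{\left(u,g \right)} = 13 + u$ ($A{\left(u,g \right)} = \left(-12 + 25\right) + u = 13 + u$)
$3117 + A{\left(3,b{\left(-2 - -4,6 \right)} \right)} = 3117 + \left(13 + 3\right) = 3117 + 16 = 3133$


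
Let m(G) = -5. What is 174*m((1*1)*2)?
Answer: -870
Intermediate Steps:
174*m((1*1)*2) = 174*(-5) = -870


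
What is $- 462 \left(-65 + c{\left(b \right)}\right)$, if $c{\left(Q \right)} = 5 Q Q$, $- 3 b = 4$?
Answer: $\frac{77770}{3} \approx 25923.0$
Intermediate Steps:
$b = - \frac{4}{3}$ ($b = \left(- \frac{1}{3}\right) 4 = - \frac{4}{3} \approx -1.3333$)
$c{\left(Q \right)} = 5 Q^{2}$
$- 462 \left(-65 + c{\left(b \right)}\right) = - 462 \left(-65 + 5 \left(- \frac{4}{3}\right)^{2}\right) = - 462 \left(-65 + 5 \cdot \frac{16}{9}\right) = - 462 \left(-65 + \frac{80}{9}\right) = \left(-462\right) \left(- \frac{505}{9}\right) = \frac{77770}{3}$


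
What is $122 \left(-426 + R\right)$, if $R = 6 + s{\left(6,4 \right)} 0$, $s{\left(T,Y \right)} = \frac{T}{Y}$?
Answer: $-51240$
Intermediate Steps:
$R = 6$ ($R = 6 + \frac{6}{4} \cdot 0 = 6 + 6 \cdot \frac{1}{4} \cdot 0 = 6 + \frac{3}{2} \cdot 0 = 6 + 0 = 6$)
$122 \left(-426 + R\right) = 122 \left(-426 + 6\right) = 122 \left(-420\right) = -51240$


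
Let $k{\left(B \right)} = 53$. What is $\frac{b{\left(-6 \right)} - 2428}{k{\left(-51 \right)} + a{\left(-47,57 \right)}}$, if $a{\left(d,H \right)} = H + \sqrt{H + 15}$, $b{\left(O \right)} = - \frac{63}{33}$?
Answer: $- \frac{133645}{6014} + \frac{80187 \sqrt{2}}{66154} \approx -20.508$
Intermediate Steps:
$b{\left(O \right)} = - \frac{21}{11}$ ($b{\left(O \right)} = \left(-63\right) \frac{1}{33} = - \frac{21}{11}$)
$a{\left(d,H \right)} = H + \sqrt{15 + H}$
$\frac{b{\left(-6 \right)} - 2428}{k{\left(-51 \right)} + a{\left(-47,57 \right)}} = \frac{- \frac{21}{11} - 2428}{53 + \left(57 + \sqrt{15 + 57}\right)} = - \frac{26729}{11 \left(53 + \left(57 + \sqrt{72}\right)\right)} = - \frac{26729}{11 \left(53 + \left(57 + 6 \sqrt{2}\right)\right)} = - \frac{26729}{11 \left(110 + 6 \sqrt{2}\right)}$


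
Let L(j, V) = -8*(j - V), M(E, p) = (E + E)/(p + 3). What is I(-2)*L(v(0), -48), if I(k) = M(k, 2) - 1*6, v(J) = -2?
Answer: 12512/5 ≈ 2502.4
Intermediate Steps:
M(E, p) = 2*E/(3 + p) (M(E, p) = (2*E)/(3 + p) = 2*E/(3 + p))
L(j, V) = -8*j + 8*V
I(k) = -6 + 2*k/5 (I(k) = 2*k/(3 + 2) - 1*6 = 2*k/5 - 6 = -6 + 2*k/5)
I(-2)*L(v(0), -48) = (-6 + (2/5)*(-2))*(-8*(-2) + 8*(-48)) = (-6 - 4/5)*(16 - 384) = -34/5*(-368) = 12512/5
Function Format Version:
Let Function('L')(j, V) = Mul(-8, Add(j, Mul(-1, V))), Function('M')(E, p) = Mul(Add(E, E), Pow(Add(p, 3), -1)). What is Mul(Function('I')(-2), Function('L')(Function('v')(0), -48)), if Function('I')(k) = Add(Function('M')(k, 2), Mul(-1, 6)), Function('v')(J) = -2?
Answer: Rational(12512, 5) ≈ 2502.4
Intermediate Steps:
Function('M')(E, p) = Mul(2, E, Pow(Add(3, p), -1)) (Function('M')(E, p) = Mul(Mul(2, E), Pow(Add(3, p), -1)) = Mul(2, E, Pow(Add(3, p), -1)))
Function('L')(j, V) = Add(Mul(-8, j), Mul(8, V))
Function('I')(k) = Add(-6, Mul(Rational(2, 5), k)) (Function('I')(k) = Add(Mul(2, k, Pow(Add(3, 2), -1)), Mul(-1, 6)) = Add(Mul(2, k, Pow(5, -1)), -6) = Add(Mul(2, k, Rational(1, 5)), -6) = Add(Mul(Rational(2, 5), k), -6) = Add(-6, Mul(Rational(2, 5), k)))
Mul(Function('I')(-2), Function('L')(Function('v')(0), -48)) = Mul(Add(-6, Mul(Rational(2, 5), -2)), Add(Mul(-8, -2), Mul(8, -48))) = Mul(Add(-6, Rational(-4, 5)), Add(16, -384)) = Mul(Rational(-34, 5), -368) = Rational(12512, 5)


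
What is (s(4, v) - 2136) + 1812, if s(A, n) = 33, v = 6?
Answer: -291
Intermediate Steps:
(s(4, v) - 2136) + 1812 = (33 - 2136) + 1812 = -2103 + 1812 = -291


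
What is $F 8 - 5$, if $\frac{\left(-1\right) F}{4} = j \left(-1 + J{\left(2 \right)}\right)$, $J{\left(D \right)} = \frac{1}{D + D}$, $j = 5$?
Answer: $115$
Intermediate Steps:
$J{\left(D \right)} = \frac{1}{2 D}$
$F = 15$ ($F = - 4 \cdot 5 \left(-1 + \frac{1}{2 \cdot 2}\right) = - 4 \cdot 5 \left(-1 + \frac{1}{2} \cdot \frac{1}{2}\right) = - 4 \cdot 5 \left(-1 + \frac{1}{4}\right) = - 4 \cdot 5 \left(- \frac{3}{4}\right) = \left(-4\right) \left(- \frac{15}{4}\right) = 15$)
$F 8 - 5 = 15 \cdot 8 - 5 = 120 - 5 = 115$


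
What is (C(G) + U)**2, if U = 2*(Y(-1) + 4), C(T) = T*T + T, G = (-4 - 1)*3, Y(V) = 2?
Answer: 49284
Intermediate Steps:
G = -15 (G = -5*3 = -15)
C(T) = T + T**2 (C(T) = T**2 + T = T + T**2)
U = 12 (U = 2*(2 + 4) = 2*6 = 12)
(C(G) + U)**2 = (-15*(1 - 15) + 12)**2 = (-15*(-14) + 12)**2 = (210 + 12)**2 = 222**2 = 49284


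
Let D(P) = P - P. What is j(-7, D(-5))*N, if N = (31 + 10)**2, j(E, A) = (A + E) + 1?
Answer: -10086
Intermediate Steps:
D(P) = 0
j(E, A) = 1 + A + E
N = 1681 (N = 41**2 = 1681)
j(-7, D(-5))*N = (1 + 0 - 7)*1681 = -6*1681 = -10086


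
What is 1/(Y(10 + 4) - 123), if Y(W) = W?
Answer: -1/109 ≈ -0.0091743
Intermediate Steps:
1/(Y(10 + 4) - 123) = 1/((10 + 4) - 123) = 1/(14 - 123) = 1/(-109) = -1/109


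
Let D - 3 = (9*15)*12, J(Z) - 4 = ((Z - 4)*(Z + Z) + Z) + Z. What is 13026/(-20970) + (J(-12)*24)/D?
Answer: 9002929/1890795 ≈ 4.7615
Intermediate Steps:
J(Z) = 4 + 2*Z + 2*Z*(-4 + Z) (J(Z) = 4 + (((Z - 4)*(Z + Z) + Z) + Z) = 4 + (((-4 + Z)*(2*Z) + Z) + Z) = 4 + ((2*Z*(-4 + Z) + Z) + Z) = 4 + ((Z + 2*Z*(-4 + Z)) + Z) = 4 + (2*Z + 2*Z*(-4 + Z)) = 4 + 2*Z + 2*Z*(-4 + Z))
D = 1623 (D = 3 + (9*15)*12 = 3 + 135*12 = 3 + 1620 = 1623)
13026/(-20970) + (J(-12)*24)/D = 13026/(-20970) + ((4 - 6*(-12) + 2*(-12)²)*24)/1623 = 13026*(-1/20970) + ((4 + 72 + 2*144)*24)*(1/1623) = -2171/3495 + ((4 + 72 + 288)*24)*(1/1623) = -2171/3495 + (364*24)*(1/1623) = -2171/3495 + 8736*(1/1623) = -2171/3495 + 2912/541 = 9002929/1890795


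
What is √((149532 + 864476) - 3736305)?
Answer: I*√2722297 ≈ 1649.9*I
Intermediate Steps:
√((149532 + 864476) - 3736305) = √(1014008 - 3736305) = √(-2722297) = I*√2722297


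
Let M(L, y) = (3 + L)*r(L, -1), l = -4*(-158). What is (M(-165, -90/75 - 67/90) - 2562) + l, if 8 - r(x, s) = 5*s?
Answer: -4036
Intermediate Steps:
l = 632
r(x, s) = 8 - 5*s
M(L, y) = 39 + 13*L (M(L, y) = (3 + L)*(8 - 5*(-1)) = (3 + L)*(8 + 5) = (3 + L)*13 = 39 + 13*L)
(M(-165, -90/75 - 67/90) - 2562) + l = ((39 + 13*(-165)) - 2562) + 632 = ((39 - 2145) - 2562) + 632 = (-2106 - 2562) + 632 = -4668 + 632 = -4036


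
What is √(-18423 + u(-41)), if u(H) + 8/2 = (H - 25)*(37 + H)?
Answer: I*√18163 ≈ 134.77*I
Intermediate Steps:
u(H) = -4 + (-25 + H)*(37 + H) (u(H) = -4 + (H - 25)*(37 + H) = -4 + (-25 + H)*(37 + H))
√(-18423 + u(-41)) = √(-18423 + (-929 + (-41)² + 12*(-41))) = √(-18423 + (-929 + 1681 - 492)) = √(-18423 + 260) = √(-18163) = I*√18163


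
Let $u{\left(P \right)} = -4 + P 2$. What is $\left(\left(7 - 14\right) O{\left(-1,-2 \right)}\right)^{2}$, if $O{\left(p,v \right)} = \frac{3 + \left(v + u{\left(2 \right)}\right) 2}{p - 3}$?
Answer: $\frac{49}{16} \approx 3.0625$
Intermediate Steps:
$u{\left(P \right)} = -4 + 2 P$
$O{\left(p,v \right)} = \frac{3 + 2 v}{-3 + p}$ ($O{\left(p,v \right)} = \frac{3 + \left(v + \left(-4 + 2 \cdot 2\right)\right) 2}{p - 3} = \frac{3 + \left(v + \left(-4 + 4\right)\right) 2}{-3 + p} = \frac{3 + \left(v + 0\right) 2}{-3 + p} = \frac{3 + v 2}{-3 + p} = \frac{3 + 2 v}{-3 + p}$)
$\left(\left(7 - 14\right) O{\left(-1,-2 \right)}\right)^{2} = \left(\left(7 - 14\right) \frac{3 + 2 \left(-2\right)}{-3 - 1}\right)^{2} = \left(- 7 \frac{3 - 4}{-4}\right)^{2} = \left(- 7 \left(\left(- \frac{1}{4}\right) \left(-1\right)\right)\right)^{2} = \left(\left(-7\right) \frac{1}{4}\right)^{2} = \left(- \frac{7}{4}\right)^{2} = \frac{49}{16}$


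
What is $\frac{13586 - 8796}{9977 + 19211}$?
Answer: $\frac{2395}{14594} \approx 0.16411$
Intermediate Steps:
$\frac{13586 - 8796}{9977 + 19211} = \frac{4790}{29188} = 4790 \cdot \frac{1}{29188} = \frac{2395}{14594}$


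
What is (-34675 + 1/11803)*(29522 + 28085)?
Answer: -2143341878688/1073 ≈ -1.9975e+9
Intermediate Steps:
(-34675 + 1/11803)*(29522 + 28085) = (-34675 + 1/11803)*57607 = -409269024/11803*57607 = -2143341878688/1073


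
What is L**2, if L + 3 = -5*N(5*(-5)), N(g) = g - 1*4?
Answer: 20164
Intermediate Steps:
N(g) = -4 + g (N(g) = g - 4 = -4 + g)
L = 142 (L = -3 - 5*(-4 + 5*(-5)) = -3 - 5*(-4 - 25) = -3 - 5*(-29) = -3 + 145 = 142)
L**2 = 142**2 = 20164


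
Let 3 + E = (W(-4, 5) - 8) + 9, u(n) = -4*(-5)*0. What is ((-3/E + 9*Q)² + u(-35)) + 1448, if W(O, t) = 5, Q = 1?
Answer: 1512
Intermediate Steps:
u(n) = 0 (u(n) = 20*0 = 0)
E = 3 (E = -3 + ((5 - 8) + 9) = -3 + (-3 + 9) = -3 + 6 = 3)
((-3/E + 9*Q)² + u(-35)) + 1448 = ((-3/3 + 9*1)² + 0) + 1448 = ((-3*⅓ + 9)² + 0) + 1448 = ((-1 + 9)² + 0) + 1448 = (8² + 0) + 1448 = (64 + 0) + 1448 = 64 + 1448 = 1512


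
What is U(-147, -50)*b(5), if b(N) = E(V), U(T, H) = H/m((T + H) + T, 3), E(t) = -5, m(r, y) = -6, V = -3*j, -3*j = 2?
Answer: -125/3 ≈ -41.667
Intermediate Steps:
j = -⅔ (j = -⅓*2 = -⅔ ≈ -0.66667)
V = 2 (V = -3*(-⅔) = 2)
U(T, H) = -H/6 (U(T, H) = H/(-6) = H*(-⅙) = -H/6)
b(N) = -5
U(-147, -50)*b(5) = -⅙*(-50)*(-5) = (25/3)*(-5) = -125/3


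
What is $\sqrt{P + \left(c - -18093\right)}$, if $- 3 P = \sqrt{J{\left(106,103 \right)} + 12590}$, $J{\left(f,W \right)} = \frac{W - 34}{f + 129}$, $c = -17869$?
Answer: $\frac{\sqrt{111333600 - 705 \sqrt{695298965}}}{705} \approx 13.66$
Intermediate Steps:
$J{\left(f,W \right)} = \frac{-34 + W}{129 + f}$
$P = - \frac{\sqrt{695298965}}{705}$ ($P = - \frac{\sqrt{\frac{-34 + 103}{129 + 106} + 12590}}{3} = - \frac{\sqrt{\frac{1}{235} \cdot 69 + 12590}}{3} = - \frac{\sqrt{\frac{69}{235} + 12590}}{3} = - \frac{\sqrt{\frac{2958719}{235}}}{3} = - \frac{\frac{1}{235} \sqrt{695298965}}{3} = - \frac{\sqrt{695298965}}{705} \approx -37.402$)
$\sqrt{P + \left(c - -18093\right)} = \sqrt{- \frac{\sqrt{695298965}}{705} - -224} = \sqrt{- \frac{\sqrt{695298965}}{705} + \left(-17869 + 18093\right)} = \sqrt{- \frac{\sqrt{695298965}}{705} + 224} = \sqrt{224 - \frac{\sqrt{695298965}}{705}}$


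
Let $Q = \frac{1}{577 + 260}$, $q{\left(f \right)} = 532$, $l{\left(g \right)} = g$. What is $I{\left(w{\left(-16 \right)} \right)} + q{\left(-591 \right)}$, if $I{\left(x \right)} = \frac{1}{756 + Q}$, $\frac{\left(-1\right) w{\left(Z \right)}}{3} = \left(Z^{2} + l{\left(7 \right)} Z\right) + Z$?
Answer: $\frac{336636073}{632773} \approx 532.0$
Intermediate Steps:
$Q = \frac{1}{837} \approx 0.0011947$
$w{\left(Z \right)} = - 24 Z - 3 Z^{2}$ ($w{\left(Z \right)} = - 3 \left(\left(Z^{2} + 7 Z\right) + Z\right) = - 3 \left(Z^{2} + 8 Z\right) = - 24 Z - 3 Z^{2}$)
$I{\left(x \right)} = \frac{837}{632773}$ ($I{\left(x \right)} = \frac{1}{756 + \frac{1}{837}} = \frac{1}{\frac{632773}{837}} = \frac{837}{632773}$)
$I{\left(w{\left(-16 \right)} \right)} + q{\left(-591 \right)} = \frac{837}{632773} + 532 = \frac{336636073}{632773}$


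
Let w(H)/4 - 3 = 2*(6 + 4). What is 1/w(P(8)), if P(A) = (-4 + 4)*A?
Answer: 1/92 ≈ 0.010870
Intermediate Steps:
P(A) = 0 (P(A) = 0*A = 0)
w(H) = 92 (w(H) = 12 + 4*(2*(6 + 4)) = 12 + 4*(2*10) = 12 + 4*20 = 12 + 80 = 92)
1/w(P(8)) = 1/92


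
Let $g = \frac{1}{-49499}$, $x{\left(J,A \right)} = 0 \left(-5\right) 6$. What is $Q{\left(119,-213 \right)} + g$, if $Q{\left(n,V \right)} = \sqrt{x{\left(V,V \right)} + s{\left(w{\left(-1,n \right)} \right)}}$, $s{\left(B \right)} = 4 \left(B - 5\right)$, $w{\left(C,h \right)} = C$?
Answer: $- \frac{1}{49499} + 2 i \sqrt{6} \approx -2.0202 \cdot 10^{-5} + 4.899 i$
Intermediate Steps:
$x{\left(J,A \right)} = 0$ ($x{\left(J,A \right)} = 0 \cdot 6 = 0$)
$s{\left(B \right)} = -20 + 4 B$ ($s{\left(B \right)} = 4 \left(-5 + B\right) = -20 + 4 B$)
$Q{\left(n,V \right)} = 2 i \sqrt{6}$ ($Q{\left(n,V \right)} = \sqrt{0 + \left(-20 + 4 \left(-1\right)\right)} = \sqrt{0 - 24} = \sqrt{-24} = 2 i \sqrt{6}$)
$g = - \frac{1}{49499} \approx -2.0202 \cdot 10^{-5}$
$Q{\left(119,-213 \right)} + g = 2 i \sqrt{6} - \frac{1}{49499} = - \frac{1}{49499} + 2 i \sqrt{6}$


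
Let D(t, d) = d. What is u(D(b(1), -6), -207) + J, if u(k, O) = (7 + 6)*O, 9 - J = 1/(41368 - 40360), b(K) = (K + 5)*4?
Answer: -2703457/1008 ≈ -2682.0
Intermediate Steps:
b(K) = 20 + 4*K (b(K) = (5 + K)*4 = 20 + 4*K)
J = 9071/1008 (J = 9 - 1/(41368 - 40360) = 9 - 1/1008 = 9071/1008 ≈ 8.9990)
u(k, O) = 13*O
u(D(b(1), -6), -207) + J = 13*(-207) + 9071/1008 = -2691 + 9071/1008 = -2703457/1008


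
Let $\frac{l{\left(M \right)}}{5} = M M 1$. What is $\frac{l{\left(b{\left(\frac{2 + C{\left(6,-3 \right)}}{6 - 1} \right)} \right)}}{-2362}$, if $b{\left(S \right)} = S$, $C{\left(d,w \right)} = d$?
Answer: $- \frac{32}{5905} \approx -0.0054191$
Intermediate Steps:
$l{\left(M \right)} = 5 M^{2}$ ($l{\left(M \right)} = 5 M M 1 = 5 M^{2} \cdot 1 = 5 M^{2}$)
$\frac{l{\left(b{\left(\frac{2 + C{\left(6,-3 \right)}}{6 - 1} \right)} \right)}}{-2362} = \frac{5 \left(\frac{2 + 6}{6 - 1}\right)^{2}}{-2362} = 5 \left(\frac{8}{5}\right)^{2} \left(- \frac{1}{2362}\right) = 5 \cdot \frac{64}{25} \left(- \frac{1}{2362}\right) = \frac{64}{5} \left(- \frac{1}{2362}\right) = - \frac{32}{5905}$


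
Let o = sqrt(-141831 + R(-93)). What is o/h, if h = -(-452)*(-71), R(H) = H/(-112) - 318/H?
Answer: -I*sqrt(106855677509)/27855856 ≈ -0.011735*I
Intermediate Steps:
R(H) = -318/H - H/112 (R(H) = H*(-1/112) - 318/H = -H/112 - 318/H = -318/H - H/112)
o = I*sqrt(106855677509)/868 (o = sqrt(-141831 + (-318/(-93) - 1/112*(-93))) = sqrt(-141831 + (-318*(-1/93) + 93/112)) = sqrt(-141831 + (106/31 + 93/112)) = sqrt(-141831 + 14755/3472) = sqrt(-492422477/3472) = I*sqrt(106855677509)/868 ≈ 376.6*I)
h = -32092 (h = -1*32092 = -32092)
o/h = (I*sqrt(106855677509)/868)/(-32092) = (I*sqrt(106855677509)/868)*(-1/32092) = -I*sqrt(106855677509)/27855856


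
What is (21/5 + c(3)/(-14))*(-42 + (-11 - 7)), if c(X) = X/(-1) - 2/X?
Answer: -1874/7 ≈ -267.71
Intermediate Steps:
c(X) = -X - 2/X (c(X) = X*(-1) - 2/X = -X - 2/X)
(21/5 + c(3)/(-14))*(-42 + (-11 - 7)) = (21/5 + (-1*3 - 2/3)/(-14))*(-42 + (-11 - 7)) = (21*(⅕) + (-3 - 2*⅓)*(-1/14))*(-42 - 18) = (21/5 + (-3 - ⅔)*(-1/14))*(-60) = (21/5 - 11/3*(-1/14))*(-60) = (21/5 + 11/42)*(-60) = (937/210)*(-60) = -1874/7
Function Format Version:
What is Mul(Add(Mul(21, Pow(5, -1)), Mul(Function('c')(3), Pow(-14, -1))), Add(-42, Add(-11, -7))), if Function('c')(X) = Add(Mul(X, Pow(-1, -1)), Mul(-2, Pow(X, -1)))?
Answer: Rational(-1874, 7) ≈ -267.71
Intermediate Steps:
Function('c')(X) = Add(Mul(-1, X), Mul(-2, Pow(X, -1))) (Function('c')(X) = Add(Mul(X, -1), Mul(-2, Pow(X, -1))) = Add(Mul(-1, X), Mul(-2, Pow(X, -1))))
Mul(Add(Mul(21, Pow(5, -1)), Mul(Function('c')(3), Pow(-14, -1))), Add(-42, Add(-11, -7))) = Mul(Add(Mul(21, Pow(5, -1)), Mul(Add(Mul(-1, 3), Mul(-2, Pow(3, -1))), Pow(-14, -1))), Add(-42, Add(-11, -7))) = Mul(Add(Mul(21, Rational(1, 5)), Mul(Add(-3, Mul(-2, Rational(1, 3))), Rational(-1, 14))), Add(-42, -18)) = Mul(Add(Rational(21, 5), Mul(Add(-3, Rational(-2, 3)), Rational(-1, 14))), -60) = Mul(Add(Rational(21, 5), Mul(Rational(-11, 3), Rational(-1, 14))), -60) = Mul(Add(Rational(21, 5), Rational(11, 42)), -60) = Mul(Rational(937, 210), -60) = Rational(-1874, 7)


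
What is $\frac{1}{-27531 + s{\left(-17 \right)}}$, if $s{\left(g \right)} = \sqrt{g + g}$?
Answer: $- \frac{27531}{757955995} - \frac{i \sqrt{34}}{757955995} \approx -3.6323 \cdot 10^{-5} - 7.693 \cdot 10^{-9} i$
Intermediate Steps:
$s{\left(g \right)} = \sqrt{2} \sqrt{g}$ ($s{\left(g \right)} = \sqrt{2 g} = \sqrt{2} \sqrt{g}$)
$\frac{1}{-27531 + s{\left(-17 \right)}} = \frac{1}{-27531 + \sqrt{2} \sqrt{-17}} = \frac{1}{-27531 + \sqrt{2} i \sqrt{17}} = \frac{1}{-27531 + i \sqrt{34}}$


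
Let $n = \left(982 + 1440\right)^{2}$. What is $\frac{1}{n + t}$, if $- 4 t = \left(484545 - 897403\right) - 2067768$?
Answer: $\frac{2}{12972481} \approx 1.5417 \cdot 10^{-7}$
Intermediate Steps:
$n = 5866084$ ($n = 2422^{2} = 5866084$)
$t = \frac{1240313}{2}$ ($t = - \frac{\left(484545 - 897403\right) - 2067768}{4} = - \frac{-412858 - 2067768}{4} = \left(- \frac{1}{4}\right) \left(-2480626\right) = \frac{1240313}{2} \approx 6.2016 \cdot 10^{5}$)
$\frac{1}{n + t} = \frac{1}{5866084 + \frac{1240313}{2}} = \frac{1}{\frac{12972481}{2}} = \frac{2}{12972481}$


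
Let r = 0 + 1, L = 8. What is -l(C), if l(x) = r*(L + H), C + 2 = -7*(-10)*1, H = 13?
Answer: -21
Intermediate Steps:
r = 1
C = 68 (C = -2 - 7*(-10)*1 = -2 + 70*1 = -2 + 70 = 68)
l(x) = 21 (l(x) = 1*(8 + 13) = 1*21 = 21)
-l(C) = -1*21 = -21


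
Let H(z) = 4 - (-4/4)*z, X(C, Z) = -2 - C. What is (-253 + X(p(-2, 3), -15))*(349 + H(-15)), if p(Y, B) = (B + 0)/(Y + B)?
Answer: -87204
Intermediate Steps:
p(Y, B) = B/(B + Y)
H(z) = 4 + z (H(z) = 4 - (-4*¼)*z = 4 - (-1)*z = 4 + z)
(-253 + X(p(-2, 3), -15))*(349 + H(-15)) = (-253 + (-2 - 3/(3 - 2)))*(349 + (4 - 15)) = (-253 + (-2 - 3/1))*(349 - 11) = (-253 + (-2 - 3))*338 = (-253 - 5)*338 = -258*338 = -87204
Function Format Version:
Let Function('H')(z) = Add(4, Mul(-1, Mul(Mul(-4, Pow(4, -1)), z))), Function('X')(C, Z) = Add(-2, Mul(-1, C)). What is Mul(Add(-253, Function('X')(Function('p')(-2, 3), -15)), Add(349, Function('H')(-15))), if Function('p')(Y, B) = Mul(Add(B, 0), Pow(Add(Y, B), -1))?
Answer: -87204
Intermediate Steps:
Function('p')(Y, B) = Mul(B, Pow(Add(B, Y), -1))
Function('H')(z) = Add(4, z) (Function('H')(z) = Add(4, Mul(-1, Mul(Mul(-4, Rational(1, 4)), z))) = Add(4, Mul(-1, Mul(-1, z))) = Add(4, z))
Mul(Add(-253, Function('X')(Function('p')(-2, 3), -15)), Add(349, Function('H')(-15))) = Mul(Add(-253, Add(-2, Mul(-1, Mul(3, Pow(Add(3, -2), -1))))), Add(349, Add(4, -15))) = Mul(Add(-253, Add(-2, Mul(-1, Mul(3, Pow(1, -1))))), Add(349, -11)) = Mul(Add(-253, Add(-2, Mul(-1, Mul(3, 1)))), 338) = Mul(Add(-253, Add(-2, Mul(-1, 3))), 338) = Mul(Add(-253, Add(-2, -3)), 338) = Mul(Add(-253, -5), 338) = Mul(-258, 338) = -87204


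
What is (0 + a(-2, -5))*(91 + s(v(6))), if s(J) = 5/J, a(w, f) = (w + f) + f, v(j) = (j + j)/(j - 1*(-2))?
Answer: -1132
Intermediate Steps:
v(j) = 2*j/(2 + j) (v(j) = (2*j)/(j + 2) = (2*j)/(2 + j) = 2*j/(2 + j))
a(w, f) = w + 2*f (a(w, f) = (f + w) + f = w + 2*f)
(0 + a(-2, -5))*(91 + s(v(6))) = (0 + (-2 + 2*(-5)))*(91 + 5/((2*6/(2 + 6)))) = (0 + (-2 - 10))*(91 + 5/((2*6/8))) = (0 - 12)*(91 + 5/((2*6*(1/8)))) = -12*(91 + 5/(3/2)) = -12*(91 + 5*(2/3)) = -12*(91 + 10/3) = -12*283/3 = -1132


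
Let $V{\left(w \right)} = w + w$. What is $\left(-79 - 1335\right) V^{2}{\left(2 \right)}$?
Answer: $-22624$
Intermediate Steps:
$V{\left(w \right)} = 2 w$
$\left(-79 - 1335\right) V^{2}{\left(2 \right)} = \left(-79 - 1335\right) \left(2 \cdot 2\right)^{2} = - 1414 \cdot 4^{2} = \left(-1414\right) 16 = -22624$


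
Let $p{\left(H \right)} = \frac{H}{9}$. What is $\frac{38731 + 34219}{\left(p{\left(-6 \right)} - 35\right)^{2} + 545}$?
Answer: $\frac{328275}{8177} \approx 40.146$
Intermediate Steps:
$p{\left(H \right)} = \frac{H}{9}$ ($p{\left(H \right)} = H \frac{1}{9} = \frac{H}{9}$)
$\frac{38731 + 34219}{\left(p{\left(-6 \right)} - 35\right)^{2} + 545} = \frac{38731 + 34219}{\left(\frac{1}{9} \left(-6\right) - 35\right)^{2} + 545} = \frac{72950}{\left(- \frac{2}{3} - 35\right)^{2} + 545} = \frac{72950}{\left(- \frac{107}{3}\right)^{2} + 545} = \frac{72950}{\frac{11449}{9} + 545} = \frac{72950}{\frac{16354}{9}} = 72950 \cdot \frac{9}{16354} = \frac{328275}{8177}$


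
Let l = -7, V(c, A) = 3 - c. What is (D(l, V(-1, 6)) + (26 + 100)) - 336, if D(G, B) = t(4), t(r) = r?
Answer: -206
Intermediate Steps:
D(G, B) = 4
(D(l, V(-1, 6)) + (26 + 100)) - 336 = (4 + (26 + 100)) - 336 = (4 + 126) - 336 = 130 - 336 = -206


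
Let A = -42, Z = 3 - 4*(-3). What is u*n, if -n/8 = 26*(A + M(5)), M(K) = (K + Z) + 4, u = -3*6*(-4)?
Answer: 269568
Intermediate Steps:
Z = 15 (Z = 3 + 12 = 15)
u = 72 (u = -18*(-4) = 72)
M(K) = 19 + K (M(K) = (K + 15) + 4 = (15 + K) + 4 = 19 + K)
n = 3744 (n = -208*(-42 + (19 + 5)) = -208*(-42 + 24) = -208*(-18) = -8*(-468) = 3744)
u*n = 72*3744 = 269568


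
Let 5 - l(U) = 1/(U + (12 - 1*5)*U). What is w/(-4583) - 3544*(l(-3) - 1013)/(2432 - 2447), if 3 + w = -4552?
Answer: -49114032404/206235 ≈ -2.3815e+5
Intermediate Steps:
w = -4555 (w = -3 - 4552 = -4555)
l(U) = 5 - 1/(8*U) (l(U) = 5 - 1/(U + (12 - 1*5)*U) = 5 - 1/(U + (12 - 5)*U) = 5 - 1/(U + 7*U) = 5 - 1/(8*U))
w/(-4583) - 3544*(l(-3) - 1013)/(2432 - 2447) = -4555/(-4583) - 3544*((5 - ⅛/(-3)) - 1013)/(2432 - 2447) = -4555*(-1/4583) - 3544/((-15/((5 - ⅛*(-⅓)) - 1013))) = 4555/4583 - 3544/((-15/((5 + 1/24) - 1013))) = 4555/4583 - 3544/((-15/(121/24 - 1013))) = 4555/4583 - 3544/((-15/(-24191/24))) = 4555/4583 - 3544/((-15*(-24/24191))) = 4555/4583 - 3544/360/24191 = 4555/4583 - 3544*24191/360 = 4555/4583 - 10716613/45 = -49114032404/206235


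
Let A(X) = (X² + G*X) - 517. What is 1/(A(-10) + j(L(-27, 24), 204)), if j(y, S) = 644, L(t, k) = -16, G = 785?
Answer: -1/7623 ≈ -0.00013118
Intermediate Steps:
A(X) = -517 + X² + 785*X (A(X) = (X² + 785*X) - 517 = -517 + X² + 785*X)
1/(A(-10) + j(L(-27, 24), 204)) = 1/((-517 + (-10)² + 785*(-10)) + 644) = 1/((-517 + 100 - 7850) + 644) = 1/(-8267 + 644) = 1/(-7623) = -1/7623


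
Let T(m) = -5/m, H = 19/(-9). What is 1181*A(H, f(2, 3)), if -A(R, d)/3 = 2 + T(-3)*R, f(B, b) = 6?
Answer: 48421/9 ≈ 5380.1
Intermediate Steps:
H = -19/9 (H = 19*(-⅑) = -19/9 ≈ -2.1111)
A(R, d) = -6 - 5*R (A(R, d) = -3*(2 + (-5/(-3))*R) = -3*(2 + (-5*(-⅓))*R) = -3*(2 + 5*R/3) = -6 - 5*R)
1181*A(H, f(2, 3)) = 1181*(-6 - 5*(-19/9)) = 1181*(-6 + 95/9) = 1181*(41/9) = 48421/9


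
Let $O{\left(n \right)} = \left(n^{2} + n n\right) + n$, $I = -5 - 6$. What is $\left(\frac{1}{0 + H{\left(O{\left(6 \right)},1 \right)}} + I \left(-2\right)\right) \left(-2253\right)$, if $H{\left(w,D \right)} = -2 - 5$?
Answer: $- \frac{344709}{7} \approx -49244.0$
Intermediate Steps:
$I = -11$ ($I = -5 - 6 = -11$)
$O{\left(n \right)} = n + 2 n^{2}$ ($O{\left(n \right)} = \left(n^{2} + n^{2}\right) + n = 2 n^{2} + n = n + 2 n^{2}$)
$H{\left(w,D \right)} = -7$
$\left(\frac{1}{0 + H{\left(O{\left(6 \right)},1 \right)}} + I \left(-2\right)\right) \left(-2253\right) = \left(\frac{1}{0 - 7} - -22\right) \left(-2253\right) = \left(\frac{1}{-7} + 22\right) \left(-2253\right) = \left(- \frac{1}{7} + 22\right) \left(-2253\right) = \frac{153}{7} \left(-2253\right) = - \frac{344709}{7}$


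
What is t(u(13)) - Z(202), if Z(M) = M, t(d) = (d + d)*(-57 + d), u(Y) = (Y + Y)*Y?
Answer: 189754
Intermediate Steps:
u(Y) = 2*Y² (u(Y) = (2*Y)*Y = 2*Y²)
t(d) = 2*d*(-57 + d) (t(d) = (2*d)*(-57 + d) = 2*d*(-57 + d))
t(u(13)) - Z(202) = 2*(2*13²)*(-57 + 2*13²) - 1*202 = 2*(2*169)*(-57 + 2*169) - 202 = 2*338*(-57 + 338) - 202 = 2*338*281 - 202 = 189956 - 202 = 189754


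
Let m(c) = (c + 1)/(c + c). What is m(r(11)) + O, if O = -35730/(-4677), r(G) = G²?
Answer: 1536209/188639 ≈ 8.1436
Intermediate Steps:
m(c) = (1 + c)/(2*c) (m(c) = (1 + c)/((2*c)) = (1 + c)*(1/(2*c)) = (1 + c)/(2*c))
O = 11910/1559 (O = -35730*(-1/4677) = 11910/1559 ≈ 7.6395)
m(r(11)) + O = (1 + 11²)/(2*(11²)) + 11910/1559 = (½)*(1 + 121)/121 + 11910/1559 = (½)*(1/121)*122 + 11910/1559 = 61/121 + 11910/1559 = 1536209/188639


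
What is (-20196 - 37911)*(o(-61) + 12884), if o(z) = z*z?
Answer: -964866735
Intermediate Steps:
o(z) = z²
(-20196 - 37911)*(o(-61) + 12884) = (-20196 - 37911)*((-61)² + 12884) = -58107*(3721 + 12884) = -58107*16605 = -964866735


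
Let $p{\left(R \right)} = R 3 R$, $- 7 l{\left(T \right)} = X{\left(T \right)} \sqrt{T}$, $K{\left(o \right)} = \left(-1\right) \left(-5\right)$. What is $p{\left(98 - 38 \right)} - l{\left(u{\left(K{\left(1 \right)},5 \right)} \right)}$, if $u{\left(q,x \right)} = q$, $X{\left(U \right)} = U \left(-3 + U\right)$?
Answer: $10800 + \frac{10 \sqrt{5}}{7} \approx 10803.0$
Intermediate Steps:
$K{\left(o \right)} = 5$
$l{\left(T \right)} = - \frac{T^{\frac{3}{2}} \left(-3 + T\right)}{7}$ ($l{\left(T \right)} = - \frac{T \left(-3 + T\right) \sqrt{T}}{7} = - \frac{T^{\frac{3}{2}} \left(-3 + T\right)}{7}$)
$p{\left(R \right)} = 3 R^{2}$ ($p{\left(R \right)} = 3 R R = 3 R^{2}$)
$p{\left(98 - 38 \right)} - l{\left(u{\left(K{\left(1 \right)},5 \right)} \right)} = 3 \left(98 - 38\right)^{2} - \frac{5^{\frac{3}{2}} \left(3 - 5\right)}{7} = 3 \left(98 - 38\right)^{2} - \frac{5 \sqrt{5} \left(3 - 5\right)}{7} = 3 \cdot 60^{2} - \frac{1}{7} \cdot 5 \sqrt{5} \left(-2\right) = 3 \cdot 3600 - - \frac{10 \sqrt{5}}{7} = 10800 + \frac{10 \sqrt{5}}{7}$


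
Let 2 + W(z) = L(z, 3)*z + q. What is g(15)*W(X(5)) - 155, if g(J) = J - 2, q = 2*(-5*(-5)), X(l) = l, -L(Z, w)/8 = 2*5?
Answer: -4731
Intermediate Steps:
L(Z, w) = -80 (L(Z, w) = -16*5 = -8*10 = -80)
q = 50 (q = 2*25 = 50)
g(J) = -2 + J
W(z) = 48 - 80*z (W(z) = -2 + (-80*z + 50) = -2 + (50 - 80*z) = 48 - 80*z)
g(15)*W(X(5)) - 155 = (-2 + 15)*(48 - 80*5) - 155 = 13*(48 - 400) - 155 = 13*(-352) - 155 = -4576 - 155 = -4731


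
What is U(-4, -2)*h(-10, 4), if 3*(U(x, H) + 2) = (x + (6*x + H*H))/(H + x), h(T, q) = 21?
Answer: -14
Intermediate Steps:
U(x, H) = -2 + (H**2 + 7*x)/(3*(H + x)) (U(x, H) = -2 + ((x + (6*x + H*H))/(H + x))/3 = -2 + ((x + (6*x + H**2))/(H + x))/3 = -2 + ((x + (H**2 + 6*x))/(H + x))/3 = -2 + ((H**2 + 7*x)/(H + x))/3 = -2 + (H**2 + 7*x)/(3*(H + x)))
U(-4, -2)*h(-10, 4) = ((-4 + (-2)**2 - 6*(-2))/(3*(-2 - 4)))*21 = ((1/3)*(-4 + 4 + 12)/(-6))*21 = ((1/3)*(-1/6)*12)*21 = -2/3*21 = -14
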